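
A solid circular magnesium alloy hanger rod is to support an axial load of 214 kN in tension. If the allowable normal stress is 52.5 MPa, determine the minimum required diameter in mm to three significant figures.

Required area A ≥ P/σ_allow = 214000/52.5 = 4076 mm².
For a solid circular section, d ≥ √(4A/π) = 72.04 mm.

72.0 mm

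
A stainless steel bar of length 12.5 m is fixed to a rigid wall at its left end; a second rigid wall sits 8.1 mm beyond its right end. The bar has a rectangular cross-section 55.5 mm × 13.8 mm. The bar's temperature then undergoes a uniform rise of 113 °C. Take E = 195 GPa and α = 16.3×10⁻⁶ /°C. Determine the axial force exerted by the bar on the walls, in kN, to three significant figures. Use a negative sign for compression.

-178 kN

Free thermal expansion αLΔT = 16.3e-6 · 12500 · 113 = 23.02 mm.
The walls engage after the gap closes; constrained expansion = 23.02 − 8.1 = 14.92 mm.
The walls impose strain ε = −(14.92)/12500 = -1.1939e-03; σ = Eε = 195000 · -1.1939e-03 = -232.8 MPa.
Wall reaction R = σ·A = -232.8·765.9 = -178300 N = -178.3 kN.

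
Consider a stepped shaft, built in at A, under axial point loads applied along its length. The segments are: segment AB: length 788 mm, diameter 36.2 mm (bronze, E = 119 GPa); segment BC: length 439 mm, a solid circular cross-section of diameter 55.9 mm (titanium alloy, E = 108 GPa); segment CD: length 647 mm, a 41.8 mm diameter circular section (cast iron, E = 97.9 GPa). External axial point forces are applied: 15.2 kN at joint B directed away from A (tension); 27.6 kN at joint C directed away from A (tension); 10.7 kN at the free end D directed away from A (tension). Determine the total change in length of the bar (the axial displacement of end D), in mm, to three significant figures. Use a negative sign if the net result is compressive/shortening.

Internal axial forces (sectioning from the free end, tension +): N_CD = 10.7 kN, N_BC = 38.3 kN, N_AB = 53.5 kN.
A_AB = 1029 mm².
A_BC = 2454 mm².
A_CD = 1372 mm².
δ_AB = 53500·788/(1029·119000) = 0.3442 mm
δ_BC = 38300·439/(2454·108000) = 0.06343 mm
δ_CD = 10700·647/(1372·97900) = 0.05153 mm
δ = Σδ_i = 0.4592 mm.

0.459 mm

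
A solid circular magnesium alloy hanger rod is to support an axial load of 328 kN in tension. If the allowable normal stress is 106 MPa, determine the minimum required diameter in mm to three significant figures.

62.8 mm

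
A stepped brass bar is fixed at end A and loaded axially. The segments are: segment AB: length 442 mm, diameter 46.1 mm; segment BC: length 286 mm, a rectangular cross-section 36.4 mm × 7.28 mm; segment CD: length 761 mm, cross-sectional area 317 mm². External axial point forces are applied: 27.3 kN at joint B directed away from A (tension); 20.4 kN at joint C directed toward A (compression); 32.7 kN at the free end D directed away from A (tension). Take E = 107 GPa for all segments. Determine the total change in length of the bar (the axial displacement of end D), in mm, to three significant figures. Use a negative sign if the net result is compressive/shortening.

0.956 mm

Internal axial forces (sectioning from the free end, tension +): N_CD = 32.7 kN, N_BC = 12.3 kN, N_AB = 39.6 kN.
A_AB = 1669 mm².
A_BC = 265 mm².
δ_AB = 39600·442/(1669·107000) = 0.098 mm
δ_BC = 12300·286/(265·107000) = 0.1241 mm
δ_CD = 32700·761/(317·107000) = 0.7337 mm
δ = Σδ_i = 0.9557 mm.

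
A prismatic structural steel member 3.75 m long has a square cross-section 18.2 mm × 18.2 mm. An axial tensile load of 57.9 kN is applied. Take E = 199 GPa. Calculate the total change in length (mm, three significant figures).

3.29 mm

A = 331.2 mm².
δ_mech = NL/(AE) = 57900·3750/(331.2·199000) = 3.294 mm.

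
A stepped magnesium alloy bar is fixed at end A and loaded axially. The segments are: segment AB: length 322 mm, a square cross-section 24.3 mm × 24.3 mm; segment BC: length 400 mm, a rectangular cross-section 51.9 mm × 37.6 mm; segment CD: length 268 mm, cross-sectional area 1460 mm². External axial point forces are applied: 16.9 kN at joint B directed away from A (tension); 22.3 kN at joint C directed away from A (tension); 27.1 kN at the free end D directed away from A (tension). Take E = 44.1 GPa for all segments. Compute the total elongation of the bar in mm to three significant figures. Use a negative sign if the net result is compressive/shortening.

1.16 mm

Internal axial forces (sectioning from the free end, tension +): N_CD = 27.1 kN, N_BC = 49.4 kN, N_AB = 66.3 kN.
A_AB = 590.5 mm².
A_BC = 1951 mm².
δ_AB = 66300·322/(590.5·44100) = 0.8198 mm
δ_BC = 49400·400/(1951·44100) = 0.2296 mm
δ_CD = 27100·268/(1460·44100) = 0.1128 mm
δ = Σδ_i = 1.162 mm.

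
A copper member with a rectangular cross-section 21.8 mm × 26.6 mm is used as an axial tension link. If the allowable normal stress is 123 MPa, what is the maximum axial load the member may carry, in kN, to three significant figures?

A = 579.9 mm².
P_max = σ_allow · A = 123 · 579.9 = 71330 N = 71.33 kN.

71.3 kN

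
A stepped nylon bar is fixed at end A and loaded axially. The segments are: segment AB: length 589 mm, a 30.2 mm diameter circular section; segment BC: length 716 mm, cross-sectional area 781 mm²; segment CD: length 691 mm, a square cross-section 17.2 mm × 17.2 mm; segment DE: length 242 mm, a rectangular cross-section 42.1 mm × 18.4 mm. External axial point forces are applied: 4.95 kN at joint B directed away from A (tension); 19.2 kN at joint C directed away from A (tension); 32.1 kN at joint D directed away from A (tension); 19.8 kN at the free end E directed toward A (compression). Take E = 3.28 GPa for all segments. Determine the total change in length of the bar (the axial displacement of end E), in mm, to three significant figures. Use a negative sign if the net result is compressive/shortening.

Internal axial forces (sectioning from the free end, tension +): N_DE = -19.8 kN, N_CD = 12.3 kN, N_BC = 31.5 kN, N_AB = 36.45 kN.
A_AB = 716.3 mm².
A_CD = 295.8 mm².
A_DE = 774.6 mm².
δ_AB = 36450·589/(716.3·3280) = 9.138 mm
δ_BC = 31500·716/(781·3280) = 8.804 mm
δ_CD = 12300·691/(295.8·3280) = 8.759 mm
δ_DE = -19800·242/(774.6·3280) = -1.886 mm
δ = Σδ_i = 24.82 mm.

24.8 mm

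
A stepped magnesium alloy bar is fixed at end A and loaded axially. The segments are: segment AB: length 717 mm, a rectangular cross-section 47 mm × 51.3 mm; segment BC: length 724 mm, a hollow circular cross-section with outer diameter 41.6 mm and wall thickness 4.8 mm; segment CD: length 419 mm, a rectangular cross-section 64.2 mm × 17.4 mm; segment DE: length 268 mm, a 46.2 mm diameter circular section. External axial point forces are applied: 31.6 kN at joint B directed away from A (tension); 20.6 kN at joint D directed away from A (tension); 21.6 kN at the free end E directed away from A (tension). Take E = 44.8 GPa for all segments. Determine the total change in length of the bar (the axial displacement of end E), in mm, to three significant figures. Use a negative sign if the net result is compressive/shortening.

Internal axial forces (sectioning from the free end, tension +): N_DE = 21.6 kN, N_CD = 42.2 kN, N_BC = 42.2 kN, N_AB = 73.8 kN.
A_AB = 2411 mm².
A_BC = 554.9 mm².
A_CD = 1117 mm².
A_DE = 1676 mm².
δ_AB = 73800·717/(2411·44800) = 0.4899 mm
δ_BC = 42200·724/(554.9·44800) = 1.229 mm
δ_CD = 42200·419/(1117·44800) = 0.3533 mm
δ_DE = 21600·268/(1676·44800) = 0.07708 mm
δ = Σδ_i = 2.149 mm.

2.15 mm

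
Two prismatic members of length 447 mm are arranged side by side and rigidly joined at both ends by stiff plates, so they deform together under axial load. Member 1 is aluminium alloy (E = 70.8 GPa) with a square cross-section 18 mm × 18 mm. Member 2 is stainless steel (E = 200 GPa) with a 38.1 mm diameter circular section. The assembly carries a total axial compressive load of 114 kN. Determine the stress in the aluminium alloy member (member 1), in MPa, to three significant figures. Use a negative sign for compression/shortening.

-32.2 MPa

A_1 = 324 mm².
A_2 = 1140 mm².
Equal strain + equilibrium ⇒ each member carries load in proportion to AE: A₁E₁ = 22940000 N, A₂E₂ = 228000000 N, ΣAE = 251000000 N.
σ₁ = P·E₁/ΣAE = -114000·70800/251000000 = -32.16 MPa.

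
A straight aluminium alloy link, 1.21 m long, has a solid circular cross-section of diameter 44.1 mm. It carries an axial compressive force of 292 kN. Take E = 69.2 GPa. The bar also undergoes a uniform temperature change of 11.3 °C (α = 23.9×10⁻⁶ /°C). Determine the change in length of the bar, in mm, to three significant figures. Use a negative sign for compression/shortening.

-3.02 mm

A = 1527 mm².
δ_mech = NL/(AE) = -292000·1210/(1527·69200) = -3.343 mm.
δ_thermal = αLΔT = 23.9e-6·1210·11.3 = 0.3268 mm.
δ = δ_mech + δ_thermal = -3.016 mm.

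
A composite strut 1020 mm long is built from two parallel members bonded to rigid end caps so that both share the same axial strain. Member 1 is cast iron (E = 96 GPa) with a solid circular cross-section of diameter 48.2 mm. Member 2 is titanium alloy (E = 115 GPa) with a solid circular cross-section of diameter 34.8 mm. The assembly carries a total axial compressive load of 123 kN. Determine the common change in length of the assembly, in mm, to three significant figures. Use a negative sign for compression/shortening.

A_1 = 1825 mm².
A_2 = 951.1 mm².
Equal strain + equilibrium ⇒ each member carries load in proportion to AE: A₁E₁ = 175200000 N, A₂E₂ = 109400000 N, ΣAE = 284600000 N.
δ = PL/ΣAE = -123000·1020/284600000 = -0.4409 mm.

-0.441 mm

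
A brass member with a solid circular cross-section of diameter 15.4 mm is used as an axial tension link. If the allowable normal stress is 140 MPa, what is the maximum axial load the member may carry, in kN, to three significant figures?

A = 186.3 mm².
P_max = σ_allow · A = 140 · 186.3 = 26080 N = 26.08 kN.

26.1 kN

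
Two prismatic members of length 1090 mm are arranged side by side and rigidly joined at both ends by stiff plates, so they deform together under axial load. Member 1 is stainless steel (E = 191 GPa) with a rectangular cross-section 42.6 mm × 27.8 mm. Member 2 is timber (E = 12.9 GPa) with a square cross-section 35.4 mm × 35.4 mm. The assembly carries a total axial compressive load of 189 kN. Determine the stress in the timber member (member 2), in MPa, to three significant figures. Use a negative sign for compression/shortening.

A_1 = 1184 mm².
A_2 = 1253 mm².
Equal strain + equilibrium ⇒ each member carries load in proportion to AE: A₁E₁ = 226200000 N, A₂E₂ = 16170000 N, ΣAE = 242400000 N.
σ₂ = P·E₂/ΣAE = -189000·12900/242400000 = -10.06 MPa.

-10.1 MPa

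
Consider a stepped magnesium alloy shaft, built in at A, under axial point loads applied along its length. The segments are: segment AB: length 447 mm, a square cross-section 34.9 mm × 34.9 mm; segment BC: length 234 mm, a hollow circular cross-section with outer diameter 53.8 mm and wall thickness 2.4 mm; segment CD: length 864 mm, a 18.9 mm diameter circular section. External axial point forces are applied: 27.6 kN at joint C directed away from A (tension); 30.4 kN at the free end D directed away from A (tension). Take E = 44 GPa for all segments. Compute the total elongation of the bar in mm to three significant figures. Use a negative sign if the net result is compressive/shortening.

3.41 mm

Internal axial forces (sectioning from the free end, tension +): N_CD = 30.4 kN, N_BC = 58 kN, N_AB = 58 kN.
A_AB = 1218 mm².
A_BC = 387.5 mm².
A_CD = 280.6 mm².
δ_AB = 58000·447/(1218·44000) = 0.4838 mm
δ_BC = 58000·234/(387.5·44000) = 0.7959 mm
δ_CD = 30400·864/(280.6·44000) = 2.128 mm
δ = Σδ_i = 3.407 mm.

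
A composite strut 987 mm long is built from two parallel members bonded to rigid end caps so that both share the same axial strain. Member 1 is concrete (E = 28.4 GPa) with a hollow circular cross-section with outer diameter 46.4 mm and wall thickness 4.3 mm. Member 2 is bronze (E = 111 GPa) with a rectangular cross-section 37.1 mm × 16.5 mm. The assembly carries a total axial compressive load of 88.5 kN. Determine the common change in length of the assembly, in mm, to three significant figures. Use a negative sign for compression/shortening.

-1.04 mm

A_1 = 568.7 mm².
A_2 = 612.1 mm².
Equal strain + equilibrium ⇒ each member carries load in proportion to AE: A₁E₁ = 16150000 N, A₂E₂ = 67950000 N, ΣAE = 84100000 N.
δ = PL/ΣAE = -88500·987/84100000 = -1.039 mm.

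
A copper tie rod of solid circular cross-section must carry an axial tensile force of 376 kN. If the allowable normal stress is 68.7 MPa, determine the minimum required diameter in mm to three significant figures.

Required area A ≥ P/σ_allow = 376000/68.7 = 5473 mm².
For a solid circular section, d ≥ √(4A/π) = 83.48 mm.

83.5 mm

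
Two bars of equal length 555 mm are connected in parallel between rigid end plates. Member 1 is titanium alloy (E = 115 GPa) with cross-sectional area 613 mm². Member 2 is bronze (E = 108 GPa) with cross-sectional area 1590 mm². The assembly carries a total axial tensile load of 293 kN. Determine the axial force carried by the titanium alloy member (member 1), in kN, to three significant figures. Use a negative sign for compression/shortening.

85.3 kN

Equal strain + equilibrium ⇒ each member carries load in proportion to AE: A₁E₁ = 70500000 N, A₂E₂ = 171700000 N, ΣAE = 242200000 N.
F₁ = P·A₁E₁/ΣAE = 293000·70500000/242200000 = 85280 N.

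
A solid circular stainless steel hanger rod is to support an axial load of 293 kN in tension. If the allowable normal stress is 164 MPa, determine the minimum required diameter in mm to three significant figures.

47.7 mm

Required area A ≥ P/σ_allow = 293000/164 = 1787 mm².
For a solid circular section, d ≥ √(4A/π) = 47.69 mm.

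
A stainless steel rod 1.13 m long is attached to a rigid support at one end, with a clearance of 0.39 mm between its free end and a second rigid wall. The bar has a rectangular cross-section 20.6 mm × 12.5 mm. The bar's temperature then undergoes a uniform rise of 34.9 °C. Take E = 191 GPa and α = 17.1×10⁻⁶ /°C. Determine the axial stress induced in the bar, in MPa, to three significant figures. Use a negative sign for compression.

Free thermal expansion αLΔT = 17.1e-6 · 1130 · 34.9 = 0.6744 mm.
The walls engage after the gap closes; constrained expansion = 0.6744 − 0.39 = 0.2844 mm.
The walls impose strain ε = −(0.2844)/1130 = -2.5166e-04; σ = Eε = 191000 · -2.5166e-04 = -48.07 MPa.

-48.1 MPa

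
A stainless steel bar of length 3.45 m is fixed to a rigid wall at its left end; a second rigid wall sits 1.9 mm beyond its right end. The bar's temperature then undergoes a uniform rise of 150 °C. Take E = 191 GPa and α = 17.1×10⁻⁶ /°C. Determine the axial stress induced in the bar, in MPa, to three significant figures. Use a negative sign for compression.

-385 MPa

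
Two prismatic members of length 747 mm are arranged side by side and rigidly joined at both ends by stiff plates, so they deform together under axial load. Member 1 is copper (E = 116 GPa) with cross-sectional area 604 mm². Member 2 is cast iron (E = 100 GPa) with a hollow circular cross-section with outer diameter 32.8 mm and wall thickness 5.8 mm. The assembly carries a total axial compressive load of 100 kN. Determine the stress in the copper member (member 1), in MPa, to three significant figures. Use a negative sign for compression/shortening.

-97.3 MPa

A_2 = 492 mm².
Equal strain + equilibrium ⇒ each member carries load in proportion to AE: A₁E₁ = 70060000 N, A₂E₂ = 49200000 N, ΣAE = 119300000 N.
σ₁ = P·E₁/ΣAE = -100000·116000/119300000 = -97.27 MPa.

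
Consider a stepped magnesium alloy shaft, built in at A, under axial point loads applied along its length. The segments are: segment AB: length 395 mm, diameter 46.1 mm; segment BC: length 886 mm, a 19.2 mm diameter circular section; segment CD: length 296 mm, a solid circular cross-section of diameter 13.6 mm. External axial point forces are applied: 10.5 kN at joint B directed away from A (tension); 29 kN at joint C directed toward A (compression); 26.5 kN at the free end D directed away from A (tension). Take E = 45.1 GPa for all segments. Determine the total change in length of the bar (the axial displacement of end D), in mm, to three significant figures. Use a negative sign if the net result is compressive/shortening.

Internal axial forces (sectioning from the free end, tension +): N_CD = 26.5 kN, N_BC = -2.5 kN, N_AB = 8 kN.
A_AB = 1669 mm².
A_BC = 289.5 mm².
A_CD = 145.3 mm².
δ_AB = 8000·395/(1669·45100) = 0.04198 mm
δ_BC = -2500·886/(289.5·45100) = -0.1696 mm
δ_CD = 26500·296/(145.3·45100) = 1.197 mm
δ = Σδ_i = 1.07 mm.

1.07 mm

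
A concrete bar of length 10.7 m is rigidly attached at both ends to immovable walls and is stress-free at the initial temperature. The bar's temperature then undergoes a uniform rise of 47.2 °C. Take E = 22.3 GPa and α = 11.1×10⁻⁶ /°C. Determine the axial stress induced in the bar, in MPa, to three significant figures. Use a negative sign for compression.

-11.7 MPa

Free thermal expansion αLΔT = 11.1e-6 · 10700 · 47.2 = 5.606 mm.
The walls impose strain ε = −(5.606)/10700 = -5.2392e-04; σ = Eε = 22300 · -5.2392e-04 = -11.68 MPa.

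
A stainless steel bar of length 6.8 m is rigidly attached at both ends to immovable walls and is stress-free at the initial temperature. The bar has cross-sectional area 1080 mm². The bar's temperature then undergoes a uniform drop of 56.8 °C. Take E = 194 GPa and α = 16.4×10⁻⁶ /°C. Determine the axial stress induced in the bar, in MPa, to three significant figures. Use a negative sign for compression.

181 MPa

Free thermal expansion αLΔT = 16.4e-6 · 6800 · -56.8 = -6.334 mm.
The walls impose strain ε = −(-6.334)/6800 = 9.3152e-04; σ = Eε = 194000 · 9.3152e-04 = 180.7 MPa.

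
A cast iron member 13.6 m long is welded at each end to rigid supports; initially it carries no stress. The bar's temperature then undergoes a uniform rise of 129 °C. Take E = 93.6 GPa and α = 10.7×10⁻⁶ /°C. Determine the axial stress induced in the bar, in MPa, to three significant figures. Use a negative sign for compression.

-129 MPa

Free thermal expansion αLΔT = 10.7e-6 · 13600 · 129 = 18.77 mm.
The walls impose strain ε = −(18.77)/13600 = -1.3803e-03; σ = Eε = 93600 · -1.3803e-03 = -129.2 MPa.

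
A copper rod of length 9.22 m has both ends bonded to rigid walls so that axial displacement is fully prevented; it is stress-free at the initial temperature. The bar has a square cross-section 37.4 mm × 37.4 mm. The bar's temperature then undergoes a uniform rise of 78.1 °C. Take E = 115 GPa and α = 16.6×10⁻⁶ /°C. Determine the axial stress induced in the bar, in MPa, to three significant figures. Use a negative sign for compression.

-149 MPa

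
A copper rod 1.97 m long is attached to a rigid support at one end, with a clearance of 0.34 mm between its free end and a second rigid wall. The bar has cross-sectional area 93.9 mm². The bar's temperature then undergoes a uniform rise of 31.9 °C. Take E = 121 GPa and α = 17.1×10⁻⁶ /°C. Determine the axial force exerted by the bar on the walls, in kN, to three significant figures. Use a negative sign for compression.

Free thermal expansion αLΔT = 17.1e-6 · 1970 · 31.9 = 1.075 mm.
The walls engage after the gap closes; constrained expansion = 1.075 − 0.34 = 0.7346 mm.
The walls impose strain ε = −(0.7346)/1970 = -3.7290e-04; σ = Eε = 121000 · -3.7290e-04 = -45.12 MPa.
Wall reaction R = σ·A = -45.12·93.9 = -4237 N = -4.237 kN.

-4.24 kN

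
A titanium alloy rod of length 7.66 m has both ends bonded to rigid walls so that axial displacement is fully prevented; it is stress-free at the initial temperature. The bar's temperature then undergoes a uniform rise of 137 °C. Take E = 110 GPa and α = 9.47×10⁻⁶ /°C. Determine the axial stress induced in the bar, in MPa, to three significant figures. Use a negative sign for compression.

Free thermal expansion αLΔT = 9.47e-6 · 7660 · 137 = 9.938 mm.
The walls impose strain ε = −(9.938)/7660 = -1.2974e-03; σ = Eε = 110000 · -1.2974e-03 = -142.7 MPa.

-143 MPa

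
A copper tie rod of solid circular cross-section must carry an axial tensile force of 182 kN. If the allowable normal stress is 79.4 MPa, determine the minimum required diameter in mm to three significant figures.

54.0 mm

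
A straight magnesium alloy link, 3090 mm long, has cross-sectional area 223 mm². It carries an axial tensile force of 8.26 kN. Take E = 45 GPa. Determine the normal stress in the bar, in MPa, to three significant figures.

37.0 MPa

σ = N/A = 8260/223 = 37.04 MPa.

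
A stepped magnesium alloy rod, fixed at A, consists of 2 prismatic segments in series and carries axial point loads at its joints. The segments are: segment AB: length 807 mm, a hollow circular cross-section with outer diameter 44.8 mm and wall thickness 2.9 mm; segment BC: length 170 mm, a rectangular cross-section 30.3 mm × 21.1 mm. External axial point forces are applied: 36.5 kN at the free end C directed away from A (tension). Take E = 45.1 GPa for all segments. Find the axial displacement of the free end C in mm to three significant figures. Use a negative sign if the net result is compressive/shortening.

1.93 mm

Internal axial forces (sectioning from the free end, tension +): N_BC = 36.5 kN, N_AB = 36.5 kN.
A_AB = 381.7 mm².
A_BC = 639.3 mm².
δ_AB = 36500·807/(381.7·45100) = 1.711 mm
δ_BC = 36500·170/(639.3·45100) = 0.2152 mm
δ = Σδ_i = 1.926 mm.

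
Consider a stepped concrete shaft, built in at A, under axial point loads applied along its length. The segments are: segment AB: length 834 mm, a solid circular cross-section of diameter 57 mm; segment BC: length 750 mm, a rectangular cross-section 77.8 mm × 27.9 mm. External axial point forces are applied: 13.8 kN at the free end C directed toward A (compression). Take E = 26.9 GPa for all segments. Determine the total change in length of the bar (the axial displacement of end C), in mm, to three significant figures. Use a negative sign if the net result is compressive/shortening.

-0.345 mm

Internal axial forces (sectioning from the free end, tension +): N_BC = -13.8 kN, N_AB = -13.8 kN.
A_AB = 2552 mm².
A_BC = 2171 mm².
δ_AB = -13800·834/(2552·26900) = -0.1677 mm
δ_BC = -13800·750/(2171·26900) = -0.1773 mm
δ = Σδ_i = -0.3449 mm.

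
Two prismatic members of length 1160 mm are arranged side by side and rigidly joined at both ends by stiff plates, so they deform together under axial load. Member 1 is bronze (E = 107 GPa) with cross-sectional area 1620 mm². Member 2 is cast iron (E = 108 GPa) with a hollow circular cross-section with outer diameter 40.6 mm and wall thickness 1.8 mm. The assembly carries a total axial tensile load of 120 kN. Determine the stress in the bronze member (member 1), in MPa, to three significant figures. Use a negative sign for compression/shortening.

A_2 = 219.4 mm².
Equal strain + equilibrium ⇒ each member carries load in proportion to AE: A₁E₁ = 173300000 N, A₂E₂ = 23700000 N, ΣAE = 197000000 N.
σ₁ = P·E₁/ΣAE = 120000·107000/197000000 = 65.17 MPa.

65.2 MPa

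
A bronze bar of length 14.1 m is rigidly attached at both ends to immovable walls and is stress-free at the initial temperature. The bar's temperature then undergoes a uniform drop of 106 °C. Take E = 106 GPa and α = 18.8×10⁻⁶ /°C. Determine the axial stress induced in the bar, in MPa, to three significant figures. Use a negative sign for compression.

211 MPa

Free thermal expansion αLΔT = 18.8e-6 · 14100 · -106 = -28.1 mm.
The walls impose strain ε = −(-28.1)/14100 = 1.9928e-03; σ = Eε = 106000 · 1.9928e-03 = 211.2 MPa.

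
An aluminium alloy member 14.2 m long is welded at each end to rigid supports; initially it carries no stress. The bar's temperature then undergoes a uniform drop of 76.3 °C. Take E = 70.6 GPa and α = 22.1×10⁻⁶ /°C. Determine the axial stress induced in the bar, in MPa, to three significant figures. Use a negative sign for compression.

119 MPa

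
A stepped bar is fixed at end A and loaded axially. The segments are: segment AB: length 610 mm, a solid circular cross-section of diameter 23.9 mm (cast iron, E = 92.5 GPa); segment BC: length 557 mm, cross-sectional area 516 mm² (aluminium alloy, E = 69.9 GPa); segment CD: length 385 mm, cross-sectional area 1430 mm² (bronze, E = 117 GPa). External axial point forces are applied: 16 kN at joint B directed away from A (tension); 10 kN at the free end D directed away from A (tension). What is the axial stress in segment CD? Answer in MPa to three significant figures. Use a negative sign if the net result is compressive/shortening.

6.99 MPa

Internal axial forces (sectioning from the free end, tension +): N_CD = 10 kN, N_BC = 10 kN, N_AB = 26 kN.
σ_CD = N_CD/A_CD = 10000/1430 = 6.993 MPa.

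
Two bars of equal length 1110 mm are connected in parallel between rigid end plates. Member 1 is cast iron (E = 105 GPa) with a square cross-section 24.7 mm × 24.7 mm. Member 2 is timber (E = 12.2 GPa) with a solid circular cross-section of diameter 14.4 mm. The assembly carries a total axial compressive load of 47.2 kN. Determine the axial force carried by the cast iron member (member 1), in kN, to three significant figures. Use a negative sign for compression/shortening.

A_1 = 610.1 mm².
A_2 = 162.9 mm².
Equal strain + equilibrium ⇒ each member carries load in proportion to AE: A₁E₁ = 64060000 N, A₂E₂ = 1987000 N, ΣAE = 66050000 N.
F₁ = P·A₁E₁/ΣAE = -47200·64060000/66050000 = -45780 N.

-45.8 kN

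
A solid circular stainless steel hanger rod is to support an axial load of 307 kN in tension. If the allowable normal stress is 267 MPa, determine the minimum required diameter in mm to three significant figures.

38.3 mm

Required area A ≥ P/σ_allow = 307000/267 = 1150 mm².
For a solid circular section, d ≥ √(4A/π) = 38.26 mm.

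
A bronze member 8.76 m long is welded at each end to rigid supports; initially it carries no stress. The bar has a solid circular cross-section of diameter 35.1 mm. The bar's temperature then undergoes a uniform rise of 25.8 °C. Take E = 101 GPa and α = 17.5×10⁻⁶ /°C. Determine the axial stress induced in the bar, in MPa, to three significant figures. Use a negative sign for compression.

Free thermal expansion αLΔT = 17.5e-6 · 8760 · 25.8 = 3.955 mm.
The walls impose strain ε = −(3.955)/8760 = -4.5150e-04; σ = Eε = 101000 · -4.5150e-04 = -45.6 MPa.

-45.6 MPa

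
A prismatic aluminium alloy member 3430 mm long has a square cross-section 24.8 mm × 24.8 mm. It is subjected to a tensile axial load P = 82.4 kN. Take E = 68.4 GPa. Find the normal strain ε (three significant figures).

A = 615 mm².
σ = N/A = 134 MPa; ε = σ/E = 134/68400 = 1.959e-03.

0.00196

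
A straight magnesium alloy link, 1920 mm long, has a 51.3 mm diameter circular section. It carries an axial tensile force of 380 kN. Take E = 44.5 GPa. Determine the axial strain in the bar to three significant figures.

0.00413

A = 2067 mm².
σ = N/A = 183.8 MPa; ε = σ/E = 183.8/44500 = 4.131e-03.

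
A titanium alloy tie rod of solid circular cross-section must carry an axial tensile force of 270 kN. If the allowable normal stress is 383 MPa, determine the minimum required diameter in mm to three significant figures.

Required area A ≥ P/σ_allow = 270000/383 = 705 mm².
For a solid circular section, d ≥ √(4A/π) = 29.96 mm.

30.0 mm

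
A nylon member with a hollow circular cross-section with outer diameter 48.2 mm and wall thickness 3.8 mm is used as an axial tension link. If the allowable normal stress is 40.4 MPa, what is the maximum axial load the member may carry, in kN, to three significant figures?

21.4 kN

A = 530 mm².
P_max = σ_allow · A = 40.4 · 530 = 21410 N = 21.41 kN.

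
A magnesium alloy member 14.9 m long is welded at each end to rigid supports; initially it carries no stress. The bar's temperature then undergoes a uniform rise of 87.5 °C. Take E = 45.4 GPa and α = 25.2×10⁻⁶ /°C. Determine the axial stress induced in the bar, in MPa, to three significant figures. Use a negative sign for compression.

-100 MPa

Free thermal expansion αLΔT = 25.2e-6 · 14900 · 87.5 = 32.85 mm.
The walls impose strain ε = −(32.85)/14900 = -2.2050e-03; σ = Eε = 45400 · -2.2050e-03 = -100.1 MPa.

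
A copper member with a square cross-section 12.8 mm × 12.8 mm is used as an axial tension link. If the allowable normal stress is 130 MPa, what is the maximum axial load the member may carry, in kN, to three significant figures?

A = 163.8 mm².
P_max = σ_allow · A = 130 · 163.8 = 21300 N = 21.3 kN.

21.3 kN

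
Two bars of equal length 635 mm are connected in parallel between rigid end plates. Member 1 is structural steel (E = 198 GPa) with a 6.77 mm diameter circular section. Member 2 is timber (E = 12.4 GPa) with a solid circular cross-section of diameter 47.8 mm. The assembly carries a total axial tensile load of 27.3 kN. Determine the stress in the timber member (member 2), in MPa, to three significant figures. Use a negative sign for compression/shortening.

11.5 MPa

A_1 = 36 mm².
A_2 = 1795 mm².
Equal strain + equilibrium ⇒ each member carries load in proportion to AE: A₁E₁ = 7127000 N, A₂E₂ = 22250000 N, ΣAE = 29380000 N.
σ₂ = P·E₂/ΣAE = 27300·12400/29380000 = 11.52 MPa.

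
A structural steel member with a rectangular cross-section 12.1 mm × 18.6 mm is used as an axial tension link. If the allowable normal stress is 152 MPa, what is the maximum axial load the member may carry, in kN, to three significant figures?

A = 225.1 mm².
P_max = σ_allow · A = 152 · 225.1 = 34210 N = 34.21 kN.

34.2 kN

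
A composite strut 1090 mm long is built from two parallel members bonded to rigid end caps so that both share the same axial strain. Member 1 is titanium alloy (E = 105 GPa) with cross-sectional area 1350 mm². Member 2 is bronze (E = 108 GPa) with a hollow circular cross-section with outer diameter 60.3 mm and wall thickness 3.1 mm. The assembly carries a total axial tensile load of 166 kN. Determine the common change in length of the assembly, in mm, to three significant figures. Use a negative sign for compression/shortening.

0.896 mm

A_2 = 557.1 mm².
Equal strain + equilibrium ⇒ each member carries load in proportion to AE: A₁E₁ = 141800000 N, A₂E₂ = 60160000 N, ΣAE = 201900000 N.
δ = PL/ΣAE = 166000·1090/201900000 = 0.8961 mm.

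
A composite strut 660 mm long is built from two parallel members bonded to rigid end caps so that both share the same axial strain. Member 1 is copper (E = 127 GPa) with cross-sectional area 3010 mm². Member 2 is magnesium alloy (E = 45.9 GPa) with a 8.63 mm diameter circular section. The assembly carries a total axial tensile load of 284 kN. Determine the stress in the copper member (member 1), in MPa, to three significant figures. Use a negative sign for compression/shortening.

93.7 MPa

A_2 = 58.49 mm².
Equal strain + equilibrium ⇒ each member carries load in proportion to AE: A₁E₁ = 382300000 N, A₂E₂ = 2685000 N, ΣAE = 385000000 N.
σ₁ = P·E₁/ΣAE = 284000·127000/385000000 = 93.69 MPa.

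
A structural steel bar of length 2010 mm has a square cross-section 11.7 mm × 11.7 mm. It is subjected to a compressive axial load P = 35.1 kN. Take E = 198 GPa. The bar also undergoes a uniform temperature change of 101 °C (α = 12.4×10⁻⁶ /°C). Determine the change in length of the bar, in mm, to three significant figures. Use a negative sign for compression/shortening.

A = 136.9 mm².
δ_mech = NL/(AE) = -35100·2010/(136.9·198000) = -2.603 mm.
δ_thermal = αLΔT = 12.4e-6·2010·101 = 2.517 mm.
δ = δ_mech + δ_thermal = -0.08563 mm.

-0.0856 mm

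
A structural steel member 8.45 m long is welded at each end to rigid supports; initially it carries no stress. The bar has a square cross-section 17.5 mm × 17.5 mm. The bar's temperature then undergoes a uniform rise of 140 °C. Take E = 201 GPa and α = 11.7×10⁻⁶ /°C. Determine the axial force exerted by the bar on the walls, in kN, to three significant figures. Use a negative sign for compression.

-101 kN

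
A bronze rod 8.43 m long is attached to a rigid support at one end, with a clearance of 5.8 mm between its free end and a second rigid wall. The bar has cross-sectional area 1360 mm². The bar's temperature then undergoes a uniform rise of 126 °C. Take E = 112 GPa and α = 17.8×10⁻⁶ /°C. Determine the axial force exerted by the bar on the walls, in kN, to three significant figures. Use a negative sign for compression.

Free thermal expansion αLΔT = 17.8e-6 · 8430 · 126 = 18.91 mm.
The walls engage after the gap closes; constrained expansion = 18.91 − 5.8 = 13.11 mm.
The walls impose strain ε = −(13.11)/8430 = -1.5548e-03; σ = Eε = 112000 · -1.5548e-03 = -174.1 MPa.
Wall reaction R = σ·A = -174.1·1360 = -236800 N = -236.8 kN.

-237 kN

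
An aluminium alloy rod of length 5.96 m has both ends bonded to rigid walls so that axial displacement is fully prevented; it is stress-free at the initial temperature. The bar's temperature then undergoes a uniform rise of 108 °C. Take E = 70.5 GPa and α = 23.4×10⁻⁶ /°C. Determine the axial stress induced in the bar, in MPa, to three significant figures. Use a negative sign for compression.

Free thermal expansion αLΔT = 23.4e-6 · 5960 · 108 = 15.06 mm.
The walls impose strain ε = −(15.06)/5960 = -2.5272e-03; σ = Eε = 70500 · -2.5272e-03 = -178.2 MPa.

-178 MPa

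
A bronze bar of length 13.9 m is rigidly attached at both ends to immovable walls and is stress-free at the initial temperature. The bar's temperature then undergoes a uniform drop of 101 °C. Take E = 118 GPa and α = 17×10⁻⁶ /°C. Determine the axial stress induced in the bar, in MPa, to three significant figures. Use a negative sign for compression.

203 MPa

Free thermal expansion αLΔT = 17e-6 · 13900 · -101 = -23.87 mm.
The walls impose strain ε = −(-23.87)/13900 = 1.7170e-03; σ = Eε = 118000 · 1.7170e-03 = 202.6 MPa.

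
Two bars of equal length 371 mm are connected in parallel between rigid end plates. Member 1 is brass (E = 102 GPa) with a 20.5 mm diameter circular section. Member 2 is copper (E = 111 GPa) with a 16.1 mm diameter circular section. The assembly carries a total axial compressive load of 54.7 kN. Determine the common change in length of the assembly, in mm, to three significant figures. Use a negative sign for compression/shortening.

-0.361 mm

A_1 = 330.1 mm².
A_2 = 203.6 mm².
Equal strain + equilibrium ⇒ each member carries load in proportion to AE: A₁E₁ = 33670000 N, A₂E₂ = 22600000 N, ΣAE = 56260000 N.
δ = PL/ΣAE = -54700·371/56260000 = -0.3607 mm.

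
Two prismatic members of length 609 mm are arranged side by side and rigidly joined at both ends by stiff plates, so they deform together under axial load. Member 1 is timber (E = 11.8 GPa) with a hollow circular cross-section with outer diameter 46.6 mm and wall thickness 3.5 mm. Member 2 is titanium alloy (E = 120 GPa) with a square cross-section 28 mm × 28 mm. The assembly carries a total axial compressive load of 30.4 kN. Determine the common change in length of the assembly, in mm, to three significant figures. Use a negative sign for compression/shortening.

-0.186 mm

A_1 = 473.9 mm².
A_2 = 784 mm².
Equal strain + equilibrium ⇒ each member carries load in proportion to AE: A₁E₁ = 5592000 N, A₂E₂ = 94080000 N, ΣAE = 99670000 N.
δ = PL/ΣAE = -30400·609/99670000 = -0.1857 mm.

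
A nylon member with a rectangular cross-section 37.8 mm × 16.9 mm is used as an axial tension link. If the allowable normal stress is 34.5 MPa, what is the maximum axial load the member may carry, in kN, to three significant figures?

A = 638.8 mm².
P_max = σ_allow · A = 34.5 · 638.8 = 22040 N = 22.04 kN.

22.0 kN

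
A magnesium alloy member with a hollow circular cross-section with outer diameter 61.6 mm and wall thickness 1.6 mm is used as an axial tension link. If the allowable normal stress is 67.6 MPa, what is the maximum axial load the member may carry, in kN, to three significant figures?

20.4 kN

A = 301.6 mm².
P_max = σ_allow · A = 67.6 · 301.6 = 20390 N = 20.39 kN.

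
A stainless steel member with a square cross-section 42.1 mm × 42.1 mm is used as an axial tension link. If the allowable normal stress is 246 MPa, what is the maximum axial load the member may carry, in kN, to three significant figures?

436 kN

A = 1772 mm².
P_max = σ_allow · A = 246 · 1772 = 436000 N = 436 kN.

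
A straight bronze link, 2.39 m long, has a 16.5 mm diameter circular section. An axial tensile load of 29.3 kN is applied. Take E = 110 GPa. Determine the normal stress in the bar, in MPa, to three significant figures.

137 MPa

A = 213.8 mm².
σ = N/A = 29300/213.8 = 137 MPa.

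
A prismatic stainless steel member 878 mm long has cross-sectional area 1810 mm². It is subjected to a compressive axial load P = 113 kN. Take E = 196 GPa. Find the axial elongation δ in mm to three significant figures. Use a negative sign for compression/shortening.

-0.280 mm

δ_mech = NL/(AE) = -113000·878/(1810·196000) = -0.2797 mm.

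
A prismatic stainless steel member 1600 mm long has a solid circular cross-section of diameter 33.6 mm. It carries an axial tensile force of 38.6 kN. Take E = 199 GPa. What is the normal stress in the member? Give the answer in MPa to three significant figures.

43.5 MPa

A = 886.7 mm².
σ = N/A = 38600/886.7 = 43.53 MPa.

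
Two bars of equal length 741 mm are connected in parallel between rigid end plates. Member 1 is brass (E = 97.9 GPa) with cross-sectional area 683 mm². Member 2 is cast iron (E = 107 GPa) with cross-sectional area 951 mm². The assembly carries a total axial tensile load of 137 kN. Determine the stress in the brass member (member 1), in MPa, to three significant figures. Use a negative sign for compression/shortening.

Equal strain + equilibrium ⇒ each member carries load in proportion to AE: A₁E₁ = 66870000 N, A₂E₂ = 101800000 N, ΣAE = 168600000 N.
σ₁ = P·E₁/ΣAE = 137000·97900/168600000 = 79.54 MPa.

79.5 MPa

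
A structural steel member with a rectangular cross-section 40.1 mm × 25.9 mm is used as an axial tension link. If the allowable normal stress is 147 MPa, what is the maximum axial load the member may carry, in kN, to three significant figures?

153 kN

A = 1039 mm².
P_max = σ_allow · A = 147 · 1039 = 152700 N = 152.7 kN.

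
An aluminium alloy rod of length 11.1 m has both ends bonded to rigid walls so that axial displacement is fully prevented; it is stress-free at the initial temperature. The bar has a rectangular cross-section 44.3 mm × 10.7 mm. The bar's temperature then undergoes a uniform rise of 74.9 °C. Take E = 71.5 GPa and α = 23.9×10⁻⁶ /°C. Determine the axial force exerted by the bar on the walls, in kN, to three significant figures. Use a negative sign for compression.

-60.7 kN

Free thermal expansion αLΔT = 23.9e-6 · 11100 · 74.9 = 19.87 mm.
The walls impose strain ε = −(19.87)/11100 = -1.7901e-03; σ = Eε = 71500 · -1.7901e-03 = -128 MPa.
Wall reaction R = σ·A = -128·474 = -60670 N = -60.67 kN.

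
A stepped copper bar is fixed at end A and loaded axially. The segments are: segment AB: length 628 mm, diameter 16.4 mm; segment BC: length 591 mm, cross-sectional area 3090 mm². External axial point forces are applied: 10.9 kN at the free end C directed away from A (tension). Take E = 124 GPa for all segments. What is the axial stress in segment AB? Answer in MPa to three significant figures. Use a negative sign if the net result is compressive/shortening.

Internal axial forces (sectioning from the free end, tension +): N_BC = 10.9 kN, N_AB = 10.9 kN.
A_AB = 211.2 mm².
σ_AB = N_AB/A_AB = 10900/211.2 = 51.6 MPa.

51.6 MPa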